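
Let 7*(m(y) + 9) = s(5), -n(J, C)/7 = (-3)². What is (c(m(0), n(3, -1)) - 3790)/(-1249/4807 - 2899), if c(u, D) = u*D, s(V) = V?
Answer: 7854638/6968371 ≈ 1.1272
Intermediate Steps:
n(J, C) = -63 (n(J, C) = -7*(-3)² = -7*9 = -63)
m(y) = -58/7 (m(y) = -9 + (⅐)*5 = -9 + 5/7 = -58/7)
c(u, D) = D*u
(c(m(0), n(3, -1)) - 3790)/(-1249/4807 - 2899) = (-63*(-58/7) - 3790)/(-1249/4807 - 2899) = (522 - 3790)/(-1249*1/4807 - 2899) = -3268/(-1249/4807 - 2899) = -3268/(-13936742/4807) = -3268*(-4807/13936742) = 7854638/6968371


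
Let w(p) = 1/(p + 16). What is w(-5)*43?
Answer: 43/11 ≈ 3.9091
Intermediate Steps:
w(p) = 1/(16 + p)
w(-5)*43 = 43/(16 - 5) = 43/11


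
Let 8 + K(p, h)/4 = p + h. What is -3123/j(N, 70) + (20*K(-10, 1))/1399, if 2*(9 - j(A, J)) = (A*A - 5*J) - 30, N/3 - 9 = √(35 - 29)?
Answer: -3376754330/12925361 + 1011852*√6/9239 ≈ 7.0170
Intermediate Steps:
N = 27 + 3*√6 (N = 27 + 3*√(35 - 29) = 27 + 3*√6 ≈ 34.348)
j(A, J) = 24 - A²/2 + 5*J/2 (j(A, J) = 9 - ((A*A - 5*J) - 30)/2 = 9 - ((A² - 5*J) - 30)/2 = 9 - (-30 + A² - 5*J)/2 = 9 + (15 - A²/2 + 5*J/2) = 24 - A²/2 + 5*J/2)
K(p, h) = -32 + 4*h + 4*p (K(p, h) = -32 + 4*(p + h) = -32 + 4*(h + p) = -32 + (4*h + 4*p) = -32 + 4*h + 4*p)
-3123/j(N, 70) + (20*K(-10, 1))/1399 = -3123/(24 - (27 + 3*√6)²/2 + (5/2)*70) + (20*(-32 + 4*1 + 4*(-10)))/1399 = -3123/(24 - (27 + 3*√6)²/2 + 175) + (20*(-32 + 4 - 40))*(1/1399) = -3123/(199 - (27 + 3*√6)²/2) + (20*(-68))*(1/1399) = -3123/(199 - (27 + 3*√6)²/2) - 1360*1/1399 = -3123/(199 - (27 + 3*√6)²/2) - 1360/1399 = -1360/1399 - 3123/(199 - (27 + 3*√6)²/2)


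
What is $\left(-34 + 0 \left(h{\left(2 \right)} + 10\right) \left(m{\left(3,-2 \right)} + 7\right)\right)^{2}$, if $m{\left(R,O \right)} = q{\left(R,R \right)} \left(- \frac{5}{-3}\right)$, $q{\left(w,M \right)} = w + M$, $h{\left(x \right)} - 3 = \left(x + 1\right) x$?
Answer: $1156$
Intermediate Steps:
$h{\left(x \right)} = 3 + x \left(1 + x\right)$ ($h{\left(x \right)} = 3 + \left(x + 1\right) x = 3 + \left(1 + x\right) x = 3 + x \left(1 + x\right)$)
$q{\left(w,M \right)} = M + w$
$m{\left(R,O \right)} = \frac{10 R}{3}$ ($m{\left(R,O \right)} = \left(R + R\right) \left(- \frac{5}{-3}\right) = 2 R \left(\left(-5\right) \left(- \frac{1}{3}\right)\right) = 2 R \frac{5}{3} = \frac{10 R}{3}$)
$\left(-34 + 0 \left(h{\left(2 \right)} + 10\right) \left(m{\left(3,-2 \right)} + 7\right)\right)^{2} = \left(-34 + 0 \left(\left(3 + 2 + 2^{2}\right) + 10\right) \left(\frac{10}{3} \cdot 3 + 7\right)\right)^{2} = \left(-34 + 0 \left(\left(3 + 2 + 4\right) + 10\right) \left(10 + 7\right)\right)^{2} = \left(-34 + 0 \left(9 + 10\right) 17\right)^{2} = \left(-34 + 0 \cdot 19 \cdot 17\right)^{2} = \left(-34 + 0 \cdot 323\right)^{2} = \left(-34 + 0\right)^{2} = \left(-34\right)^{2} = 1156$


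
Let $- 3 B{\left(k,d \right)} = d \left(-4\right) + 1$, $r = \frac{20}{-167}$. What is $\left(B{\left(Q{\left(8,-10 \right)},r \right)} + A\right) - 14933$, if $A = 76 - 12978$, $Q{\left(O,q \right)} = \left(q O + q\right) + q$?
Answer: $- \frac{13945582}{501} \approx -27836.0$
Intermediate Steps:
$r = - \frac{20}{167}$ ($r = 20 \left(- \frac{1}{167}\right) = - \frac{20}{167} \approx -0.11976$)
$Q{\left(O,q \right)} = 2 q + O q$ ($Q{\left(O,q \right)} = \left(O q + q\right) + q = \left(q + O q\right) + q = 2 q + O q$)
$A = -12902$ ($A = 76 - 12978 = -12902$)
$B{\left(k,d \right)} = - \frac{1}{3} + \frac{4 d}{3}$ ($B{\left(k,d \right)} = - \frac{d \left(-4\right) + 1}{3} = - \frac{- 4 d + 1}{3} = - \frac{1 - 4 d}{3} = - \frac{1}{3} + \frac{4 d}{3}$)
$\left(B{\left(Q{\left(8,-10 \right)},r \right)} + A\right) - 14933 = \left(\left(- \frac{1}{3} + \frac{4}{3} \left(- \frac{20}{167}\right)\right) - 12902\right) - 14933 = \left(\left(- \frac{1}{3} - \frac{80}{501}\right) - 12902\right) - 14933 = \left(- \frac{247}{501} - 12902\right) - 14933 = - \frac{6464149}{501} - 14933 = - \frac{13945582}{501}$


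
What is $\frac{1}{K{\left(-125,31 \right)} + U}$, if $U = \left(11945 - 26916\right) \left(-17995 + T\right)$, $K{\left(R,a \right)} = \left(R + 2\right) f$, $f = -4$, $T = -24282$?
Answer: $\frac{1}{632929459} \approx 1.58 \cdot 10^{-9}$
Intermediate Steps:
$K{\left(R,a \right)} = -8 - 4 R$ ($K{\left(R,a \right)} = \left(R + 2\right) \left(-4\right) = \left(2 + R\right) \left(-4\right) = -8 - 4 R$)
$U = 632928967$ ($U = \left(11945 - 26916\right) \left(-17995 - 24282\right) = \left(-14971\right) \left(-42277\right) = 632928967$)
$\frac{1}{K{\left(-125,31 \right)} + U} = \frac{1}{\left(-8 - -500\right) + 632928967} = \frac{1}{\left(-8 + 500\right) + 632928967} = \frac{1}{492 + 632928967} = \frac{1}{632929459}$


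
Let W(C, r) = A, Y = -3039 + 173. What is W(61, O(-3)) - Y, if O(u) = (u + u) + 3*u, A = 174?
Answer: 3040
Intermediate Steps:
Y = -2866
O(u) = 5*u (O(u) = 2*u + 3*u = 5*u)
W(C, r) = 174
W(61, O(-3)) - Y = 174 - 1*(-2866) = 174 + 2866 = 3040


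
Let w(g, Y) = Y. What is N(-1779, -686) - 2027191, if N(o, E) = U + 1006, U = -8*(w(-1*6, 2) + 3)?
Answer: -2026225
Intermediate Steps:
U = -40 (U = -8*(2 + 3) = -8*5 = -40)
N(o, E) = 966 (N(o, E) = -40 + 1006 = 966)
N(-1779, -686) - 2027191 = 966 - 2027191 = -2026225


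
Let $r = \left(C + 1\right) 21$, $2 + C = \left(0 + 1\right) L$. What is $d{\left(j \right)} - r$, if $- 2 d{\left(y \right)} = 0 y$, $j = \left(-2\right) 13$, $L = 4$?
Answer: $-63$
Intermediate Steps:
$C = 2$ ($C = -2 + \left(0 + 1\right) 4 = -2 + 1 \cdot 4 = -2 + 4 = 2$)
$j = -26$
$d{\left(y \right)} = 0$ ($d{\left(y \right)} = - \frac{0 y}{2} = \left(- \frac{1}{2}\right) 0 = 0$)
$r = 63$ ($r = \left(2 + 1\right) 21 = 3 \cdot 21 = 63$)
$d{\left(j \right)} - r = 0 - 63 = -63$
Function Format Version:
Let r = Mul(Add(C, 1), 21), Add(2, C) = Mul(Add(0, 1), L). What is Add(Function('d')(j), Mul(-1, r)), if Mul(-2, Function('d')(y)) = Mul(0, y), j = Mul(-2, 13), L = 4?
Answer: -63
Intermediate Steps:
C = 2 (C = Add(-2, Mul(Add(0, 1), 4)) = Add(-2, Mul(1, 4)) = Add(-2, 4) = 2)
j = -26
Function('d')(y) = 0 (Function('d')(y) = Mul(Rational(-1, 2), Mul(0, y)) = Mul(Rational(-1, 2), 0) = 0)
r = 63 (r = Mul(Add(2, 1), 21) = Mul(3, 21) = 63)
Add(Function('d')(j), Mul(-1, r)) = Add(0, Mul(-1, 63)) = Add(0, -63) = -63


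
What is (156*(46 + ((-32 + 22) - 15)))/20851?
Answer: 3276/20851 ≈ 0.15711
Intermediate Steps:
(156*(46 + ((-32 + 22) - 15)))/20851 = (156*(46 + (-10 - 15)))*(1/20851) = (156*(46 - 25))*(1/20851) = (156*21)*(1/20851) = 3276*(1/20851) = 3276/20851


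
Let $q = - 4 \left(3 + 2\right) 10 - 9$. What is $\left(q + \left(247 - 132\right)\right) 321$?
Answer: $-30174$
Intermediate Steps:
$q = -209$ ($q = \left(-4\right) 5 \cdot 10 - 9 = \left(-20\right) 10 - 9 = -200 - 9 = -209$)
$\left(q + \left(247 - 132\right)\right) 321 = \left(-209 + \left(247 - 132\right)\right) 321 = \left(-209 + 115\right) 321 = \left(-94\right) 321 = -30174$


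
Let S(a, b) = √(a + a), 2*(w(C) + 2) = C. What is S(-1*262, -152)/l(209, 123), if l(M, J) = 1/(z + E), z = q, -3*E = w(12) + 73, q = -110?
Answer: -814*I*√131/3 ≈ -3105.6*I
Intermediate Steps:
w(C) = -2 + C/2
E = -77/3 (E = -((-2 + (½)*12) + 73)/3 = -((-2 + 6) + 73)/3 = -(4 + 73)/3 = -⅓*77 = -77/3 ≈ -25.667)
z = -110
S(a, b) = √2*√a (S(a, b) = √(2*a) = √2*√a)
l(M, J) = -3/407 (l(M, J) = 1/(-110 - 77/3) = 1/(-407/3) = -3/407)
S(-1*262, -152)/l(209, 123) = (√2*√(-1*262))/(-3/407) = (√2*√(-262))*(-407/3) = (√2*(I*√262))*(-407/3) = (2*I*√131)*(-407/3) = -814*I*√131/3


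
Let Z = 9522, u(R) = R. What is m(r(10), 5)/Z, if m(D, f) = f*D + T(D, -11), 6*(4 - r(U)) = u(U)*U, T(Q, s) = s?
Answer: -223/28566 ≈ -0.0078065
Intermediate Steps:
r(U) = 4 - U²/6 (r(U) = 4 - U*U/6 = 4 - U²/6)
m(D, f) = -11 + D*f (m(D, f) = f*D - 11 = D*f - 11 = -11 + D*f)
m(r(10), 5)/Z = (-11 + (4 - ⅙*10²)*5)/9522 = (-11 + (4 - ⅙*100)*5)*(1/9522) = (-11 + (4 - 50/3)*5)*(1/9522) = (-11 - 38/3*5)*(1/9522) = (-11 - 190/3)*(1/9522) = -223/3*1/9522 = -223/28566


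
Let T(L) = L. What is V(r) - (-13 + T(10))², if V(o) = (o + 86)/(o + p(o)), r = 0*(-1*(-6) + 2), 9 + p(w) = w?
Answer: -167/9 ≈ -18.556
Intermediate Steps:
p(w) = -9 + w
r = 0 (r = 0*(6 + 2) = 0*8 = 0)
V(o) = (86 + o)/(-9 + 2*o) (V(o) = (o + 86)/(o + (-9 + o)) = (86 + o)/(-9 + 2*o))
V(r) - (-13 + T(10))² = (86 + 0)/(-9 + 2*0) - (-13 + 10)² = 86/(-9 + 0) - 1*(-3)² = 86/(-9) - 1*9 = -⅑*86 - 9 = -86/9 - 9 = -167/9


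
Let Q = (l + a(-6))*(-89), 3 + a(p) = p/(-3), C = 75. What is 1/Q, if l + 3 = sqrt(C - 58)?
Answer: -4/89 - sqrt(17)/89 ≈ -0.091271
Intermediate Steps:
l = -3 + sqrt(17) (l = -3 + sqrt(75 - 58) = -3 + sqrt(17) ≈ 1.1231)
a(p) = -3 - p/3 (a(p) = -3 + p/(-3) = -3 + p*(-1/3) = -3 - p/3)
Q = 356 - 89*sqrt(17) (Q = ((-3 + sqrt(17)) + (-3 - 1/3*(-6)))*(-89) = ((-3 + sqrt(17)) + (-3 + 2))*(-89) = ((-3 + sqrt(17)) - 1)*(-89) = (-4 + sqrt(17))*(-89) = 356 - 89*sqrt(17) ≈ -10.956)
1/Q = 1/(356 - 89*sqrt(17))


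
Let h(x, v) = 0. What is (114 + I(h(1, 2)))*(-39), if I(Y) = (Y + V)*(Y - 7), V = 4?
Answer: -3354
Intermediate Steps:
I(Y) = (-7 + Y)*(4 + Y) (I(Y) = (Y + 4)*(Y - 7) = (4 + Y)*(-7 + Y) = (-7 + Y)*(4 + Y))
(114 + I(h(1, 2)))*(-39) = (114 + (-28 + 0² - 3*0))*(-39) = (114 + (-28 + 0 + 0))*(-39) = (114 - 28)*(-39) = 86*(-39) = -3354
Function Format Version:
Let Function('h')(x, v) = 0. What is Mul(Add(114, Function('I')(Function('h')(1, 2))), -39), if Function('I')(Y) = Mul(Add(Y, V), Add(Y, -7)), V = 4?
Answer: -3354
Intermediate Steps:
Function('I')(Y) = Mul(Add(-7, Y), Add(4, Y)) (Function('I')(Y) = Mul(Add(Y, 4), Add(Y, -7)) = Mul(Add(4, Y), Add(-7, Y)) = Mul(Add(-7, Y), Add(4, Y)))
Mul(Add(114, Function('I')(Function('h')(1, 2))), -39) = Mul(Add(114, Add(-28, Pow(0, 2), Mul(-3, 0))), -39) = Mul(Add(114, Add(-28, 0, 0)), -39) = Mul(Add(114, -28), -39) = Mul(86, -39) = -3354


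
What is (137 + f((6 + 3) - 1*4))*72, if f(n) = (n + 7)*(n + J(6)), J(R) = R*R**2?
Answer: 200808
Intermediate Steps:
J(R) = R**3
f(n) = (7 + n)*(216 + n) (f(n) = (n + 7)*(n + 6**3) = (7 + n)*(n + 216) = (7 + n)*(216 + n))
(137 + f((6 + 3) - 1*4))*72 = (137 + (1512 + ((6 + 3) - 1*4)**2 + 223*((6 + 3) - 1*4)))*72 = (137 + (1512 + (9 - 4)**2 + 223*(9 - 4)))*72 = (137 + (1512 + 5**2 + 223*5))*72 = (137 + (1512 + 25 + 1115))*72 = (137 + 2652)*72 = 2789*72 = 200808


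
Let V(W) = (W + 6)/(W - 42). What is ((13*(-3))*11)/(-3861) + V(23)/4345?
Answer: 82294/742995 ≈ 0.11076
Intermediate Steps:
V(W) = (6 + W)/(-42 + W)
((13*(-3))*11)/(-3861) + V(23)/4345 = ((13*(-3))*11)/(-3861) + ((6 + 23)/(-42 + 23))/4345 = -39*11*(-1/3861) + (29/(-19))*(1/4345) = -429*(-1/3861) - 1/19*29*(1/4345) = ⅑ - 29/19*1/4345 = ⅑ - 29/82555 = 82294/742995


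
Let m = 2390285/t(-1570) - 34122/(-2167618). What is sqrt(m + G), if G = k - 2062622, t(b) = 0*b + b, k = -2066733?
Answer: I*sqrt(478417562778073277018914)/340316026 ≈ 2032.5*I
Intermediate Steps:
t(b) = b (t(b) = 0 + b = b)
m = -518117121959/340316026 (m = 2390285/(-1570) - 34122/(-2167618) = 2390285*(-1/1570) - 34122*(-1/2167618) = -478057/314 + 17061/1083809 = -518117121959/340316026 ≈ -1522.5)
G = -4129355 (G = -2066733 - 2062622 = -4129355)
sqrt(m + G) = sqrt(-518117121959/340316026 - 4129355) = sqrt(-1405803800665189/340316026) = I*sqrt(478417562778073277018914)/340316026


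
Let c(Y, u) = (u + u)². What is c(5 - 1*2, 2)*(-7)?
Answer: -112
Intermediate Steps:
c(Y, u) = 4*u² (c(Y, u) = (2*u)² = 4*u²)
c(5 - 1*2, 2)*(-7) = (4*2²)*(-7) = (4*4)*(-7) = 16*(-7) = -112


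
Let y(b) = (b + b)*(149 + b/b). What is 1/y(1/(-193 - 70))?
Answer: -263/300 ≈ -0.87667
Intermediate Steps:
y(b) = 300*b (y(b) = (2*b)*(149 + 1) = (2*b)*150 = 300*b)
1/y(1/(-193 - 70)) = 1/(300/(-193 - 70)) = 1/(300/(-263)) = 1/(300*(-1/263)) = 1/(-300/263) = -263/300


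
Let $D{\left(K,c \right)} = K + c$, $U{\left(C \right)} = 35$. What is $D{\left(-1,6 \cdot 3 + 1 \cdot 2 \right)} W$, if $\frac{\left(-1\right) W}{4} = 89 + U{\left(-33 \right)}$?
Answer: $-9424$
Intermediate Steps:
$W = -496$ ($W = - 4 \left(89 + 35\right) = \left(-4\right) 124 = -496$)
$D{\left(-1,6 \cdot 3 + 1 \cdot 2 \right)} W = \left(-1 + \left(6 \cdot 3 + 1 \cdot 2\right)\right) \left(-496\right) = \left(-1 + \left(18 + 2\right)\right) \left(-496\right) = \left(-1 + 20\right) \left(-496\right) = 19 \left(-496\right) = -9424$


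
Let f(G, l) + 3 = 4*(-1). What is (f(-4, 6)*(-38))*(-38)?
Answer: -10108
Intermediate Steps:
f(G, l) = -7 (f(G, l) = -3 + 4*(-1) = -3 - 4 = -7)
(f(-4, 6)*(-38))*(-38) = -7*(-38)*(-38) = 266*(-38) = -10108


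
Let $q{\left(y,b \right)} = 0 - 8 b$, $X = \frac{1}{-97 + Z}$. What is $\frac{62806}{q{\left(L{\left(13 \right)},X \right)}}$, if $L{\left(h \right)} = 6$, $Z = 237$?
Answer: $-1099105$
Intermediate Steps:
$X = \frac{1}{140}$ ($X = \frac{1}{-97 + 237} = \frac{1}{140} \approx 0.0071429$)
$q{\left(y,b \right)} = - 8 b$
$\frac{62806}{q{\left(L{\left(13 \right)},X \right)}} = \frac{62806}{\left(-8\right) \frac{1}{140}} = \frac{62806}{- \frac{2}{35}} = 62806 \left(- \frac{35}{2}\right) = -1099105$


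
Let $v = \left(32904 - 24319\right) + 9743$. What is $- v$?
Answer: $-18328$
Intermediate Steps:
$v = 18328$ ($v = 8585 + 9743 = 18328$)
$- v = \left(-1\right) 18328 = -18328$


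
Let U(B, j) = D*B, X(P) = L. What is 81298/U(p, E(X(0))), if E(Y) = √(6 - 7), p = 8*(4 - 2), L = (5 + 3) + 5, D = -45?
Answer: -40649/360 ≈ -112.91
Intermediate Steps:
L = 13 (L = 8 + 5 = 13)
X(P) = 13
p = 16 (p = 8*2 = 16)
E(Y) = I (E(Y) = √(-1) = I)
U(B, j) = -45*B
81298/U(p, E(X(0))) = 81298/((-45*16)) = 81298/(-720) = 81298*(-1/720) = -40649/360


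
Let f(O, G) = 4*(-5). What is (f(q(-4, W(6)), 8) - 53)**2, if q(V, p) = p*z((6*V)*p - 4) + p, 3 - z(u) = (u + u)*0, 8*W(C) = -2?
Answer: 5329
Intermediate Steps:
W(C) = -1/4 (W(C) = (1/8)*(-2) = -1/4)
z(u) = 3 (z(u) = 3 - (u + u)*0 = 3 - 2*u*0 = 3 - 1*0 = 3 + 0 = 3)
q(V, p) = 4*p (q(V, p) = p*3 + p = 3*p + p = 4*p)
f(O, G) = -20
(f(q(-4, W(6)), 8) - 53)**2 = (-20 - 53)**2 = (-73)**2 = 5329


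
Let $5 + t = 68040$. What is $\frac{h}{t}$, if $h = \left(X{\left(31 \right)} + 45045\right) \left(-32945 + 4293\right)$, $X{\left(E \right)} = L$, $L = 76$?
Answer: $- \frac{1292806892}{68035} \approx -19002.0$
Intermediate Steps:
$t = 68035$ ($t = -5 + 68040 = 68035$)
$X{\left(E \right)} = 76$
$h = -1292806892$ ($h = \left(76 + 45045\right) \left(-32945 + 4293\right) = 45121 \left(-28652\right) = -1292806892$)
$\frac{h}{t} = - \frac{1292806892}{68035}$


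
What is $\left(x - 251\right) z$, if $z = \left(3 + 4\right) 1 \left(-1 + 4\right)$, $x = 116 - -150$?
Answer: $315$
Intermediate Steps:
$x = 266$ ($x = 116 + 150 = 266$)
$z = 21$ ($z = 7 \cdot 1 \cdot 3 = 7 \cdot 3 = 21$)
$\left(x - 251\right) z = \left(266 - 251\right) 21 = 15 \cdot 21 = 315$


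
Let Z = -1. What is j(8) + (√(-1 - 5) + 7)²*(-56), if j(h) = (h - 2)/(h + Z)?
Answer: -16850/7 - 784*I*√6 ≈ -2407.1 - 1920.4*I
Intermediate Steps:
j(h) = (-2 + h)/(-1 + h) (j(h) = (h - 2)/(h - 1) = (-2 + h)/(-1 + h))
j(8) + (√(-1 - 5) + 7)²*(-56) = (-2 + 8)/(-1 + 8) + (√(-1 - 5) + 7)²*(-56) = 6/7 + (√(-6) + 7)²*(-56) = (⅐)*6 + (I*√6 + 7)²*(-56) = 6/7 + (7 + I*√6)²*(-56) = 6/7 - 56*(7 + I*√6)²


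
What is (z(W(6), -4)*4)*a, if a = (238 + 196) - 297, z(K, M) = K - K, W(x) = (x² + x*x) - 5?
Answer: 0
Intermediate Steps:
W(x) = -5 + 2*x² (W(x) = (x² + x²) - 5 = 2*x² - 5 = -5 + 2*x²)
z(K, M) = 0
a = 137 (a = 434 - 297 = 137)
(z(W(6), -4)*4)*a = (0*4)*137 = 0*137 = 0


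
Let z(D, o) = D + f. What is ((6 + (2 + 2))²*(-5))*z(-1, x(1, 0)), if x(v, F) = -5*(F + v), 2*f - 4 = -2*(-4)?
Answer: -2500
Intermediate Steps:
f = 6 (f = 2 + (-2*(-4))/2 = 2 + (½)*8 = 2 + 4 = 6)
x(v, F) = -5*F - 5*v
z(D, o) = 6 + D (z(D, o) = D + 6 = 6 + D)
((6 + (2 + 2))²*(-5))*z(-1, x(1, 0)) = ((6 + (2 + 2))²*(-5))*(6 - 1) = ((6 + 4)²*(-5))*5 = (10²*(-5))*5 = (100*(-5))*5 = -500*5 = -2500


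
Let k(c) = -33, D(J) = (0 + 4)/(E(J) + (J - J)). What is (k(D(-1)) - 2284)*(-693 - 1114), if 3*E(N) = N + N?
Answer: 4186819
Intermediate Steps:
E(N) = 2*N/3 (E(N) = (N + N)/3 = (2*N)/3 = 2*N/3)
D(J) = 6/J (D(J) = (0 + 4)/(2*J/3 + (J - J)) = 4/(2*J/3 + 0) = 4/((2*J/3)) = 4*(3/(2*J)) = 6/J)
(k(D(-1)) - 2284)*(-693 - 1114) = (-33 - 2284)*(-693 - 1114) = -2317*(-1807) = 4186819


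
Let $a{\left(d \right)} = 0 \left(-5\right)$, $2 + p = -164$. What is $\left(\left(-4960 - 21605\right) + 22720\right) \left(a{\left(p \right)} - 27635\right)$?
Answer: $106256575$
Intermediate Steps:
$p = -166$ ($p = -2 - 164 = -166$)
$a{\left(d \right)} = 0$
$\left(\left(-4960 - 21605\right) + 22720\right) \left(a{\left(p \right)} - 27635\right) = \left(\left(-4960 - 21605\right) + 22720\right) \left(0 - 27635\right) = \left(-26565 + 22720\right) \left(-27635\right) = \left(-3845\right) \left(-27635\right) = 106256575$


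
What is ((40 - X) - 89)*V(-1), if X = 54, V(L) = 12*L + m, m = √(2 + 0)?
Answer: 1236 - 103*√2 ≈ 1090.3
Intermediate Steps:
m = √2 ≈ 1.4142
V(L) = √2 + 12*L (V(L) = 12*L + √2 = √2 + 12*L)
((40 - X) - 89)*V(-1) = ((40 - 1*54) - 89)*(√2 + 12*(-1)) = ((40 - 54) - 89)*(√2 - 12) = (-14 - 89)*(-12 + √2) = -103*(-12 + √2) = 1236 - 103*√2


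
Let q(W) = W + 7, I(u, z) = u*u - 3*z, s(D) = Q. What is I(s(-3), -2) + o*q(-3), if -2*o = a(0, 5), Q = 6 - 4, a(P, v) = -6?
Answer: 22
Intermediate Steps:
Q = 2
s(D) = 2
o = 3 (o = -½*(-6) = 3)
I(u, z) = u² - 3*z
q(W) = 7 + W
I(s(-3), -2) + o*q(-3) = (2² - 3*(-2)) + 3*(7 - 3) = (4 + 6) + 3*4 = 10 + 12 = 22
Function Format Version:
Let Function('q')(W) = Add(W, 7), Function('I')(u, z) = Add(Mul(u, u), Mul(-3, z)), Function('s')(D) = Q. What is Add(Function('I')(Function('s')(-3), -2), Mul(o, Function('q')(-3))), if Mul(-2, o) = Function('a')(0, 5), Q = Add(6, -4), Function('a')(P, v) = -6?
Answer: 22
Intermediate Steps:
Q = 2
Function('s')(D) = 2
o = 3 (o = Mul(Rational(-1, 2), -6) = 3)
Function('I')(u, z) = Add(Pow(u, 2), Mul(-3, z))
Function('q')(W) = Add(7, W)
Add(Function('I')(Function('s')(-3), -2), Mul(o, Function('q')(-3))) = Add(Add(Pow(2, 2), Mul(-3, -2)), Mul(3, Add(7, -3))) = Add(Add(4, 6), Mul(3, 4)) = Add(10, 12) = 22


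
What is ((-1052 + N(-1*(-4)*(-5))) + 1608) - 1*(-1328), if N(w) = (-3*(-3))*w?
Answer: 1704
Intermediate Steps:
N(w) = 9*w
((-1052 + N(-1*(-4)*(-5))) + 1608) - 1*(-1328) = ((-1052 + 9*(-1*(-4)*(-5))) + 1608) - 1*(-1328) = ((-1052 + 9*(4*(-5))) + 1608) + 1328 = ((-1052 + 9*(-20)) + 1608) + 1328 = ((-1052 - 180) + 1608) + 1328 = (-1232 + 1608) + 1328 = 376 + 1328 = 1704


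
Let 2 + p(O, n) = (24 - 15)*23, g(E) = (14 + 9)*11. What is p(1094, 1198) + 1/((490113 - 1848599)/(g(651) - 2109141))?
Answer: 140299259/679243 ≈ 206.55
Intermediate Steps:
g(E) = 253 (g(E) = 23*11 = 253)
p(O, n) = 205 (p(O, n) = -2 + (24 - 15)*23 = -2 + 9*23 = -2 + 207 = 205)
p(1094, 1198) + 1/((490113 - 1848599)/(g(651) - 2109141)) = 205 + 1/((490113 - 1848599)/(253 - 2109141)) = 205 + 1/(-1358486/(-2108888)) = 205 + 1/(-1358486*(-1/2108888)) = 205 + 1/(679243/1054444) = 205 + 1054444/679243 = 140299259/679243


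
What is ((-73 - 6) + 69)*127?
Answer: -1270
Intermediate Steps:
((-73 - 6) + 69)*127 = (-79 + 69)*127 = -10*127 = -1270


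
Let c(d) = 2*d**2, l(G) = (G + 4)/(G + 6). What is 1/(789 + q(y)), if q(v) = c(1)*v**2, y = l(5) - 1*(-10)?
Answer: 121/123791 ≈ 0.00097745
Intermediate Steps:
l(G) = (4 + G)/(6 + G)
y = 119/11 (y = (4 + 5)/(6 + 5) - 1*(-10) = 9/11 + 10 = 119/11 ≈ 10.818)
q(v) = 2*v**2 (q(v) = (2*1**2)*v**2 = (2*1)*v**2 = 2*v**2)
1/(789 + q(y)) = 1/(789 + 2*(119/11)**2) = 1/(789 + 2*(14161/121)) = 1/(789 + 28322/121) = 1/(123791/121) = 121/123791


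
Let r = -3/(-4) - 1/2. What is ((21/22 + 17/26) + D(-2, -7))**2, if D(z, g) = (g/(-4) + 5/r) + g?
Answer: 87553449/327184 ≈ 267.60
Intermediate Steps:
r = 1/4 (r = -3*(-1/4) - 1*1/2 = 3/4 - 1/2 = 1/4 ≈ 0.25000)
D(z, g) = 20 + 3*g/4 (D(z, g) = (g/(-4) + 5/(1/4)) + g = (g*(-1/4) + 5*4) + g = (-g/4 + 20) + g = (20 - g/4) + g = 20 + 3*g/4)
((21/22 + 17/26) + D(-2, -7))**2 = ((21/22 + 17/26) + (20 + (3/4)*(-7)))**2 = ((21*(1/22) + 17*(1/26)) + (20 - 21/4))**2 = ((21/22 + 17/26) + 59/4)**2 = (230/143 + 59/4)**2 = (9357/572)**2 = 87553449/327184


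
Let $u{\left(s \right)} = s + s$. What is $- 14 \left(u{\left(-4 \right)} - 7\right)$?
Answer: $210$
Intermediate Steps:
$u{\left(s \right)} = 2 s$
$- 14 \left(u{\left(-4 \right)} - 7\right) = - 14 \left(2 \left(-4\right) - 7\right) = - 14 \left(-8 - 7\right) = \left(-14\right) \left(-15\right) = 210$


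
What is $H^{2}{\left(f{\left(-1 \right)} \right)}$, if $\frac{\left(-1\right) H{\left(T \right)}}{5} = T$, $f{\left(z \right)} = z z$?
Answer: $25$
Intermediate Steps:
$f{\left(z \right)} = z^{2}$
$H{\left(T \right)} = - 5 T$
$H^{2}{\left(f{\left(-1 \right)} \right)} = \left(- 5 \left(-1\right)^{2}\right)^{2} = \left(\left(-5\right) 1\right)^{2} = \left(-5\right)^{2} = 25$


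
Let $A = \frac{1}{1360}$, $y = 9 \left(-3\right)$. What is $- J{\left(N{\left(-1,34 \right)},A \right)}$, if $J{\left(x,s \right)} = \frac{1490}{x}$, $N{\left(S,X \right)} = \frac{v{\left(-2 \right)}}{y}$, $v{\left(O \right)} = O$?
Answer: $-20115$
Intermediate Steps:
$y = -27$
$N{\left(S,X \right)} = \frac{2}{27}$ ($N{\left(S,X \right)} = - \frac{2}{-27} = \left(-2\right) \left(- \frac{1}{27}\right) = \frac{2}{27}$)
$A = \frac{1}{1360} \approx 0.00073529$
$- J{\left(N{\left(-1,34 \right)},A \right)} = - \frac{1490}{\frac{2}{27}} = - \frac{1490 \cdot 27}{2} = \left(-1\right) 20115 = -20115$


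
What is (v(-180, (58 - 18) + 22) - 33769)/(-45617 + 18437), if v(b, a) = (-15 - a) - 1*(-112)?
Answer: 16867/13590 ≈ 1.2411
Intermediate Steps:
v(b, a) = 97 - a (v(b, a) = (-15 - a) + 112 = 97 - a)
(v(-180, (58 - 18) + 22) - 33769)/(-45617 + 18437) = ((97 - ((58 - 18) + 22)) - 33769)/(-45617 + 18437) = ((97 - (40 + 22)) - 33769)/(-27180) = ((97 - 1*62) - 33769)*(-1/27180) = ((97 - 62) - 33769)*(-1/27180) = (35 - 33769)*(-1/27180) = -33734*(-1/27180) = 16867/13590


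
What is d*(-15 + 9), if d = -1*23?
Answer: 138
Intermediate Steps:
d = -23
d*(-15 + 9) = -23*(-15 + 9) = -23*(-6) = 138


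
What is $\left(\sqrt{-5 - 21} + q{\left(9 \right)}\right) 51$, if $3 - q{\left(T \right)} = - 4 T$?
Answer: $1989 + 51 i \sqrt{26} \approx 1989.0 + 260.05 i$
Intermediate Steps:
$q{\left(T \right)} = 3 + 4 T$ ($q{\left(T \right)} = 3 - - 4 T = 3 + 4 T$)
$\left(\sqrt{-5 - 21} + q{\left(9 \right)}\right) 51 = \left(\sqrt{-5 - 21} + \left(3 + 4 \cdot 9\right)\right) 51 = \left(\sqrt{-26} + \left(3 + 36\right)\right) 51 = \left(i \sqrt{26} + 39\right) 51 = \left(39 + i \sqrt{26}\right) 51 = 1989 + 51 i \sqrt{26}$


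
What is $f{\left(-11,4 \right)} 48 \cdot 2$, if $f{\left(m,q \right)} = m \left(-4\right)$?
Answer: $4224$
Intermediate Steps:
$f{\left(m,q \right)} = - 4 m$
$f{\left(-11,4 \right)} 48 \cdot 2 = \left(-4\right) \left(-11\right) 48 \cdot 2 = 44 \cdot 96 = 4224$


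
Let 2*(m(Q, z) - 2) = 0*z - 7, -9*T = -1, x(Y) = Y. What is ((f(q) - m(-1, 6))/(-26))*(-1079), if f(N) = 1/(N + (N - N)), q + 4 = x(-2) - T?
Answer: 12201/220 ≈ 55.459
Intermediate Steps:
T = 1/9 (T = -1/9*(-1) = 1/9 ≈ 0.11111)
m(Q, z) = -3/2 (m(Q, z) = 2 + (0*z - 7)/2 = 2 + (0 - 7)/2 = 2 + (1/2)*(-7) = 2 - 7/2 = -3/2)
q = -55/9 (q = -4 + (-2 - 1*1/9) = -4 + (-2 - 1/9) = -4 - 19/9 = -55/9 ≈ -6.1111)
f(N) = 1/N (f(N) = 1/(N + 0) = 1/N)
((f(q) - m(-1, 6))/(-26))*(-1079) = ((1/(-55/9) - 1*(-3/2))/(-26))*(-1079) = ((-9/55 + 3/2)*(-1/26))*(-1079) = ((147/110)*(-1/26))*(-1079) = -147/2860*(-1079) = 12201/220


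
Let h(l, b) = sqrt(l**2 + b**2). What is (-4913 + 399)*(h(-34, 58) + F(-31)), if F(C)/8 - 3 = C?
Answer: 1011136 - 9028*sqrt(1130) ≈ 7.0766e+5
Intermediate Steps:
h(l, b) = sqrt(b**2 + l**2)
F(C) = 24 + 8*C
(-4913 + 399)*(h(-34, 58) + F(-31)) = (-4913 + 399)*(sqrt(58**2 + (-34)**2) + (24 + 8*(-31))) = -4514*(sqrt(3364 + 1156) + (24 - 248)) = -4514*(sqrt(4520) - 224) = -4514*(2*sqrt(1130) - 224) = -4514*(-224 + 2*sqrt(1130)) = 1011136 - 9028*sqrt(1130)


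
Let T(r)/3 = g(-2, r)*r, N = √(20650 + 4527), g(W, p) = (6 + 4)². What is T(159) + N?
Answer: 47700 + √25177 ≈ 47859.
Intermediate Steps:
g(W, p) = 100 (g(W, p) = 10² = 100)
N = √25177 ≈ 158.67
T(r) = 300*r (T(r) = 3*(100*r) = 300*r)
T(159) + N = 300*159 + √25177 = 47700 + √25177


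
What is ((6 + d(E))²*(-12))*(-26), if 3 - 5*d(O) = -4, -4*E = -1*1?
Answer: 427128/25 ≈ 17085.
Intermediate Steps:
E = ¼ (E = -(-1)/4 = -¼*(-1) = ¼ ≈ 0.25000)
d(O) = 7/5 (d(O) = ⅗ - ⅕*(-4) = ⅗ + ⅘ = 7/5)
((6 + d(E))²*(-12))*(-26) = ((6 + 7/5)²*(-12))*(-26) = ((37/5)²*(-12))*(-26) = ((1369/25)*(-12))*(-26) = -16428/25*(-26) = 427128/25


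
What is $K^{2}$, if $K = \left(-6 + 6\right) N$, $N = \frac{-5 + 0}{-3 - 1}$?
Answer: $0$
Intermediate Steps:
$N = \frac{5}{4}$ ($N = - \frac{5}{-4} = \left(-5\right) \left(- \frac{1}{4}\right) = \frac{5}{4} \approx 1.25$)
$K = 0$ ($K = \left(-6 + 6\right) \frac{5}{4} = 0 \cdot \frac{5}{4} = 0$)
$K^{2} = 0^{2} = 0$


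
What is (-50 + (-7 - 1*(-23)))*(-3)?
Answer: 102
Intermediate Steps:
(-50 + (-7 - 1*(-23)))*(-3) = (-50 + (-7 + 23))*(-3) = (-50 + 16)*(-3) = -34*(-3) = 102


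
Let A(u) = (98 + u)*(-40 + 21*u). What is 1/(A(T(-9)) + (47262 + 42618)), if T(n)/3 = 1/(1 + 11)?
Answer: 16/1383453 ≈ 1.1565e-5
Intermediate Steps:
T(n) = ¼ (T(n) = 3/(1 + 11) = 3/12 = 3*(1/12) = ¼)
A(u) = (-40 + 21*u)*(98 + u)
1/(A(T(-9)) + (47262 + 42618)) = 1/((-3920 + 21*(¼)² + 2018*(¼)) + (47262 + 42618)) = 1/((-3920 + 21*(1/16) + 1009/2) + 89880) = 1/((-3920 + 21/16 + 1009/2) + 89880) = 1/(-54627/16 + 89880) = 1/(1383453/16) = 16/1383453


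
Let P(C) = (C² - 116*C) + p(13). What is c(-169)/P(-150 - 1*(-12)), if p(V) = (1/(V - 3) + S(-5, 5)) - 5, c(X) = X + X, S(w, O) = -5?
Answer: -3380/350421 ≈ -0.0096455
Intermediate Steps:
c(X) = 2*X
p(V) = -10 + 1/(-3 + V) (p(V) = (1/(V - 3) - 5) - 5 = (1/(-3 + V) - 5) - 5 = (-5 + 1/(-3 + V)) - 5 = -10 + 1/(-3 + V))
P(C) = -99/10 + C² - 116*C (P(C) = (C² - 116*C) + (31 - 10*13)/(-3 + 13) = (C² - 116*C) + (31 - 130)/10 = (C² - 116*C) + (⅒)*(-99) = (C² - 116*C) - 99/10 = -99/10 + C² - 116*C)
c(-169)/P(-150 - 1*(-12)) = (2*(-169))/(-99/10 + (-150 - 1*(-12))² - 116*(-150 - 1*(-12))) = -338/(-99/10 + (-150 + 12)² - 116*(-150 + 12)) = -338/(-99/10 + (-138)² - 116*(-138)) = -338/(-99/10 + 19044 + 16008) = -338/350421/10 = -338*10/350421 = -3380/350421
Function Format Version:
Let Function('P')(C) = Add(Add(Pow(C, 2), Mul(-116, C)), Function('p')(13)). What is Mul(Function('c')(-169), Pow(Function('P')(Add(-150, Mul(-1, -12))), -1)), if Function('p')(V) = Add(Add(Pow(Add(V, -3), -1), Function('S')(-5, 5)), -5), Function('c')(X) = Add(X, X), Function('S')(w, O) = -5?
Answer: Rational(-3380, 350421) ≈ -0.0096455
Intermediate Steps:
Function('c')(X) = Mul(2, X)
Function('p')(V) = Add(-10, Pow(Add(-3, V), -1)) (Function('p')(V) = Add(Add(Pow(Add(V, -3), -1), -5), -5) = Add(Add(Pow(Add(-3, V), -1), -5), -5) = Add(Add(-5, Pow(Add(-3, V), -1)), -5) = Add(-10, Pow(Add(-3, V), -1)))
Function('P')(C) = Add(Rational(-99, 10), Pow(C, 2), Mul(-116, C)) (Function('P')(C) = Add(Add(Pow(C, 2), Mul(-116, C)), Mul(Pow(Add(-3, 13), -1), Add(31, Mul(-10, 13)))) = Add(Add(Pow(C, 2), Mul(-116, C)), Mul(Pow(10, -1), Add(31, -130))) = Add(Add(Pow(C, 2), Mul(-116, C)), Mul(Rational(1, 10), -99)) = Add(Add(Pow(C, 2), Mul(-116, C)), Rational(-99, 10)) = Add(Rational(-99, 10), Pow(C, 2), Mul(-116, C)))
Mul(Function('c')(-169), Pow(Function('P')(Add(-150, Mul(-1, -12))), -1)) = Mul(Mul(2, -169), Pow(Add(Rational(-99, 10), Pow(Add(-150, Mul(-1, -12)), 2), Mul(-116, Add(-150, Mul(-1, -12)))), -1)) = Mul(-338, Pow(Add(Rational(-99, 10), Pow(Add(-150, 12), 2), Mul(-116, Add(-150, 12))), -1)) = Mul(-338, Pow(Add(Rational(-99, 10), Pow(-138, 2), Mul(-116, -138)), -1)) = Mul(-338, Pow(Add(Rational(-99, 10), 19044, 16008), -1)) = Mul(-338, Pow(Rational(350421, 10), -1)) = Mul(-338, Rational(10, 350421)) = Rational(-3380, 350421)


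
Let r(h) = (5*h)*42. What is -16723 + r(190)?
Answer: 23177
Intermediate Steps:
r(h) = 210*h
-16723 + r(190) = -16723 + 210*190 = -16723 + 39900 = 23177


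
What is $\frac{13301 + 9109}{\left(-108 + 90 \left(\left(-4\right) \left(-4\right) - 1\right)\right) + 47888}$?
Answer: $\frac{2241}{4913} \approx 0.45614$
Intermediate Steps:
$\frac{13301 + 9109}{\left(-108 + 90 \left(\left(-4\right) \left(-4\right) - 1\right)\right) + 47888} = \frac{22410}{\left(-108 + 90 \left(16 - 1\right)\right) + 47888} = \frac{22410}{\left(-108 + 90 \cdot 15\right) + 47888} = \frac{22410}{\left(-108 + 1350\right) + 47888} = \frac{22410}{1242 + 47888} = \frac{22410}{49130} = 22410 \cdot \frac{1}{49130} = \frac{2241}{4913}$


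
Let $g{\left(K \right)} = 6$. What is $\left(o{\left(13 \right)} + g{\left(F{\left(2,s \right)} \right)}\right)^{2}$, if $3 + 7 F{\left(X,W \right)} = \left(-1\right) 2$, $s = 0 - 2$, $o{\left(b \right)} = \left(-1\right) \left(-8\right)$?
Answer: $196$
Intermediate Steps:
$o{\left(b \right)} = 8$
$s = -2$ ($s = 0 - 2 = -2$)
$F{\left(X,W \right)} = - \frac{5}{7}$ ($F{\left(X,W \right)} = - \frac{3}{7} + \frac{\left(-1\right) 2}{7} = - \frac{3}{7} + \frac{1}{7} \left(-2\right) = - \frac{3}{7} - \frac{2}{7} = - \frac{5}{7}$)
$\left(o{\left(13 \right)} + g{\left(F{\left(2,s \right)} \right)}\right)^{2} = \left(8 + 6\right)^{2} = 14^{2} = 196$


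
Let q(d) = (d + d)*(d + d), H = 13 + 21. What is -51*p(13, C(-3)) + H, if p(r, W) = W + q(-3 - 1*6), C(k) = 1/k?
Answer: -16473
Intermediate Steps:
H = 34
q(d) = 4*d**2 (q(d) = (2*d)*(2*d) = 4*d**2)
p(r, W) = 324 + W (p(r, W) = W + 4*(-3 - 1*6)**2 = W + 4*(-3 - 6)**2 = W + 4*(-9)**2 = W + 4*81 = W + 324 = 324 + W)
-51*p(13, C(-3)) + H = -51*(324 + 1/(-3)) + 34 = -51*(324 - 1/3) + 34 = -51*971/3 + 34 = -16507 + 34 = -16473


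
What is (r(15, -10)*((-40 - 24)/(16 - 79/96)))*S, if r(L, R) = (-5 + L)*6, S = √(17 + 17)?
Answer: -368640*√34/1457 ≈ -1475.3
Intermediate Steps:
S = √34 ≈ 5.8309
r(L, R) = -30 + 6*L
(r(15, -10)*((-40 - 24)/(16 - 79/96)))*S = ((-30 + 6*15)*((-40 - 24)/(16 - 79/96)))*√34 = ((-30 + 90)*(-64/(16 - 79*1/96)))*√34 = (60*(-64/(16 - 79/96)))*√34 = (60*(-64/1457/96))*√34 = (60*(-64*96/1457))*√34 = (60*(-6144/1457))*√34 = -368640*√34/1457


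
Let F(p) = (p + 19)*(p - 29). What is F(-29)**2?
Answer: 336400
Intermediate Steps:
F(p) = (-29 + p)*(19 + p) (F(p) = (19 + p)*(-29 + p) = (-29 + p)*(19 + p))
F(-29)**2 = (-551 + (-29)**2 - 10*(-29))**2 = (-551 + 841 + 290)**2 = 580**2 = 336400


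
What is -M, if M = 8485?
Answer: -8485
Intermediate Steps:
-M = -1*8485 = -8485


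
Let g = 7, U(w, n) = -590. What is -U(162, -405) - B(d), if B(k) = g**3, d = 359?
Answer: 247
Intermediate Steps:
B(k) = 343 (B(k) = 7**3 = 343)
-U(162, -405) - B(d) = -1*(-590) - 1*343 = 590 - 343 = 247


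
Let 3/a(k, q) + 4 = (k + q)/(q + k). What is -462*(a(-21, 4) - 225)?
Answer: 104412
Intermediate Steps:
a(k, q) = -1 (a(k, q) = 3/(-4 + (k + q)/(q + k)) = 3/(-4 + (k + q)/(k + q)) = 3/(-4 + 1) = 3/(-3) = 3*(-1/3) = -1)
-462*(a(-21, 4) - 225) = -462*(-1 - 225) = -462*(-226) = 104412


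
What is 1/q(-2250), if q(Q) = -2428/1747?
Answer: -1747/2428 ≈ -0.71952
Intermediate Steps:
q(Q) = -2428/1747 (q(Q) = -2428*1/1747 = -2428/1747)
1/q(-2250) = 1/(-2428/1747) = -1747/2428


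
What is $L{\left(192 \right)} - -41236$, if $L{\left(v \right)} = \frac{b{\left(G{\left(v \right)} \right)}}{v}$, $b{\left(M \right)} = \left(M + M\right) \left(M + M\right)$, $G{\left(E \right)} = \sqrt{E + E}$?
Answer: $41244$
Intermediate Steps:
$G{\left(E \right)} = \sqrt{2} \sqrt{E}$ ($G{\left(E \right)} = \sqrt{2 E} = \sqrt{2} \sqrt{E}$)
$b{\left(M \right)} = 4 M^{2}$ ($b{\left(M \right)} = 2 M 2 M = 4 M^{2}$)
$L{\left(v \right)} = 8$ ($L{\left(v \right)} = \frac{4 \left(\sqrt{2} \sqrt{v}\right)^{2}}{v} = \frac{4 \cdot 2 v}{v} = \frac{8 v}{v} = 8$)
$L{\left(192 \right)} - -41236 = 8 - -41236 = 8 + 41236 = 41244$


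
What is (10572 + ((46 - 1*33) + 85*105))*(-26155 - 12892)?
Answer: -761806970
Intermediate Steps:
(10572 + ((46 - 1*33) + 85*105))*(-26155 - 12892) = (10572 + ((46 - 33) + 8925))*(-39047) = (10572 + (13 + 8925))*(-39047) = (10572 + 8938)*(-39047) = 19510*(-39047) = -761806970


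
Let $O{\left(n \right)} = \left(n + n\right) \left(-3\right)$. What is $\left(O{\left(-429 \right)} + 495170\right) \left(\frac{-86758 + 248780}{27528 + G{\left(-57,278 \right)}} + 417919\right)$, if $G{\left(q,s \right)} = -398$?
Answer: $\frac{2821786515533024}{13565} \approx 2.0802 \cdot 10^{11}$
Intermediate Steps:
$O{\left(n \right)} = - 6 n$ ($O{\left(n \right)} = 2 n \left(-3\right) = - 6 n$)
$\left(O{\left(-429 \right)} + 495170\right) \left(\frac{-86758 + 248780}{27528 + G{\left(-57,278 \right)}} + 417919\right) = \left(\left(-6\right) \left(-429\right) + 495170\right) \left(\frac{-86758 + 248780}{27528 - 398} + 417919\right) = \left(2574 + 495170\right) \left(\frac{162022}{27130} + 417919\right) = 497744 \left(162022 \cdot \frac{1}{27130} + 417919\right) = 497744 \left(\frac{81011}{13565} + 417919\right) = 497744 \cdot \frac{5669152246}{13565} = \frac{2821786515533024}{13565}$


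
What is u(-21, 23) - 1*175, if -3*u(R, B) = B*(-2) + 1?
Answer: -160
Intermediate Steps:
u(R, B) = -⅓ + 2*B/3 (u(R, B) = -(B*(-2) + 1)/3 = -(-2*B + 1)/3 = -(1 - 2*B)/3 = -⅓ + 2*B/3)
u(-21, 23) - 1*175 = (-⅓ + (⅔)*23) - 1*175 = (-⅓ + 46/3) - 175 = 15 - 175 = -160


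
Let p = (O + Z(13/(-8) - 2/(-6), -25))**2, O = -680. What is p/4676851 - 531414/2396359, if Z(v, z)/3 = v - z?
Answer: -102204472527977/717274495072576 ≈ -0.14249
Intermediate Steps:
Z(v, z) = -3*z + 3*v (Z(v, z) = 3*(v - z) = -3*z + 3*v)
p = 23726641/64 (p = (-680 + (-3*(-25) + 3*(13/(-8) - 2/(-6))))**2 = (-680 + (75 + 3*(13*(-1/8) - 2*(-1/6))))**2 = (-680 + (75 + 3*(-13/8 + 1/3)))**2 = (-680 + (75 + 3*(-31/24)))**2 = (-680 + (75 - 31/8))**2 = (-680 + 569/8)**2 = (-4871/8)**2 = 23726641/64 ≈ 3.7073e+5)
p/4676851 - 531414/2396359 = (23726641/64)/4676851 - 531414/2396359 = (23726641/64)*(1/4676851) - 531414*1/2396359 = 23726641/299318464 - 531414/2396359 = -102204472527977/717274495072576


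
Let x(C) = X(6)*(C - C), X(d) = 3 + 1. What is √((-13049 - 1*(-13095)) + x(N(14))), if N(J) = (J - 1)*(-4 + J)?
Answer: √46 ≈ 6.7823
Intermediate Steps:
X(d) = 4
N(J) = (-1 + J)*(-4 + J)
x(C) = 0 (x(C) = 4*(C - C) = 4*0 = 0)
√((-13049 - 1*(-13095)) + x(N(14))) = √((-13049 - 1*(-13095)) + 0) = √((-13049 + 13095) + 0) = √(46 + 0) = √46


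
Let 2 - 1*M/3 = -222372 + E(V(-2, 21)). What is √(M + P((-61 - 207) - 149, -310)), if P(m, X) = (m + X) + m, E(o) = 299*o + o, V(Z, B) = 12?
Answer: √655178 ≈ 809.43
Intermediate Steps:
E(o) = 300*o
P(m, X) = X + 2*m (P(m, X) = (X + m) + m = X + 2*m)
M = 656322 (M = 6 - 3*(-222372 + 300*12) = 6 - 3*(-222372 + 3600) = 6 - 3*(-218772) = 6 + 656316 = 656322)
√(M + P((-61 - 207) - 149, -310)) = √(656322 + (-310 + 2*((-61 - 207) - 149))) = √(656322 + (-310 + 2*(-268 - 149))) = √(656322 + (-310 + 2*(-417))) = √(656322 + (-310 - 834)) = √(656322 - 1144) = √655178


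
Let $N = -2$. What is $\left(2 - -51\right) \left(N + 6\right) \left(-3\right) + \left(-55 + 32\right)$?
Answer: $-659$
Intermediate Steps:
$\left(2 - -51\right) \left(N + 6\right) \left(-3\right) + \left(-55 + 32\right) = \left(2 - -51\right) \left(-2 + 6\right) \left(-3\right) + \left(-55 + 32\right) = \left(2 + 51\right) 4 \left(-3\right) - 23 = 53 \left(-12\right) - 23 = -636 - 23 = -659$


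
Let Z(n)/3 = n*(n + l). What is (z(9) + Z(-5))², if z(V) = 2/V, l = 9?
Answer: 289444/81 ≈ 3573.4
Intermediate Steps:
Z(n) = 3*n*(9 + n) (Z(n) = 3*(n*(n + 9)) = 3*(n*(9 + n)) = 3*n*(9 + n))
(z(9) + Z(-5))² = (2/9 + 3*(-5)*(9 - 5))² = (2*(⅑) + 3*(-5)*4)² = (2/9 - 60)² = (-538/9)² = 289444/81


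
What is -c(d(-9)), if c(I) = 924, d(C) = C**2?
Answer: -924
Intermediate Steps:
-c(d(-9)) = -1*924 = -924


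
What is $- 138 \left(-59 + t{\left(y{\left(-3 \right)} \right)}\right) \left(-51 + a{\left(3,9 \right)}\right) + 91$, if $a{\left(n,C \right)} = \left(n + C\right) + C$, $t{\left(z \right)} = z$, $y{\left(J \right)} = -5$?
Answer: $-264869$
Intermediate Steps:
$a{\left(n,C \right)} = n + 2 C$ ($a{\left(n,C \right)} = \left(C + n\right) + C = n + 2 C$)
$- 138 \left(-59 + t{\left(y{\left(-3 \right)} \right)}\right) \left(-51 + a{\left(3,9 \right)}\right) + 91 = - 138 \left(-59 - 5\right) \left(-51 + \left(3 + 2 \cdot 9\right)\right) + 91 = - 138 \left(- 64 \left(-51 + \left(3 + 18\right)\right)\right) + 91 = - 138 \left(- 64 \left(-51 + 21\right)\right) + 91 = - 138 \left(\left(-64\right) \left(-30\right)\right) + 91 = \left(-138\right) 1920 + 91 = -264960 + 91 = -264869$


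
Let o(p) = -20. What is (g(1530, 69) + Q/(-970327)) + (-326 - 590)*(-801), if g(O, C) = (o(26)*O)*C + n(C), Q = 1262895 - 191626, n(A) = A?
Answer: -1336738101374/970327 ≈ -1.3776e+6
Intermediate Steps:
Q = 1071269
g(O, C) = C - 20*C*O (g(O, C) = (-20*O)*C + C = -20*C*O + C = C - 20*C*O)
(g(1530, 69) + Q/(-970327)) + (-326 - 590)*(-801) = (69*(1 - 20*1530) + 1071269/(-970327)) + (-326 - 590)*(-801) = (69*(1 - 30600) + 1071269*(-1/970327)) - 916*(-801) = (69*(-30599) - 1071269/970327) + 733716 = (-2111331 - 1071269/970327) + 733716 = -2048682546506/970327 + 733716 = -1336738101374/970327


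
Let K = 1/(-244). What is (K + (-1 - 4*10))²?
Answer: 100100025/59536 ≈ 1681.3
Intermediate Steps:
K = -1/244 ≈ -0.0040984
(K + (-1 - 4*10))² = (-1/244 + (-1 - 4*10))² = (-1/244 + (-1 - 40))² = (-1/244 - 41)² = (-10005/244)² = 100100025/59536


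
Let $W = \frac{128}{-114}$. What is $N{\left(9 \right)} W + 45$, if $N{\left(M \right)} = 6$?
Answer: $\frac{727}{19} \approx 38.263$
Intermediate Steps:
$W = - \frac{64}{57}$ ($W = 128 \left(- \frac{1}{114}\right) = - \frac{64}{57} \approx -1.1228$)
$N{\left(9 \right)} W + 45 = 6 \left(- \frac{64}{57}\right) + 45 = - \frac{128}{19} + 45 = \frac{727}{19}$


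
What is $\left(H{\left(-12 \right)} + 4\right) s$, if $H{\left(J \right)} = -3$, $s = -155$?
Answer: $-155$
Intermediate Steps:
$\left(H{\left(-12 \right)} + 4\right) s = \left(-3 + 4\right) \left(-155\right) = 1 \left(-155\right) = -155$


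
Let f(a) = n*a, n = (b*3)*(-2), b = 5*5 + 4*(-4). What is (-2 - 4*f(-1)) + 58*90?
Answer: 5002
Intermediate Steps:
b = 9 (b = 25 - 16 = 9)
n = -54 (n = (9*3)*(-2) = 27*(-2) = -54)
f(a) = -54*a
(-2 - 4*f(-1)) + 58*90 = (-2 - (-216)*(-1)) + 58*90 = (-2 - 4*54) + 5220 = (-2 - 216) + 5220 = -218 + 5220 = 5002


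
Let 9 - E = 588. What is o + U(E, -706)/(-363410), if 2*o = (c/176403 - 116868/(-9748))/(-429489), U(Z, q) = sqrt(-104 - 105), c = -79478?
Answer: -4960278565/369269583678558 - I*sqrt(209)/363410 ≈ -1.3433e-5 - 3.9781e-5*I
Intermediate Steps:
E = -579 (E = 9 - 1*588 = 9 - 588 = -579)
U(Z, q) = I*sqrt(209) (U(Z, q) = sqrt(-209) = I*sqrt(209))
o = -4960278565/369269583678558 (o = ((-79478/176403 - 116868/(-9748))/(-429489))/2 = ((-79478*1/176403 - 116868*(-1/9748))*(-1/429489))/2 = ((-79478/176403 + 29217/2437)*(-1/429489))/2 = ((4960278565/429894111)*(-1/429489))/2 = (1/2)*(-4960278565/184634791839279) = -4960278565/369269583678558 ≈ -1.3433e-5)
o + U(E, -706)/(-363410) = -4960278565/369269583678558 + (I*sqrt(209))/(-363410) = -4960278565/369269583678558 + (I*sqrt(209))*(-1/363410) = -4960278565/369269583678558 - I*sqrt(209)/363410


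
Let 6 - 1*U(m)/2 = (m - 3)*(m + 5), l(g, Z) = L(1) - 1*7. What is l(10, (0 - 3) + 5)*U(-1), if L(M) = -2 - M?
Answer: -440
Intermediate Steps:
l(g, Z) = -10 (l(g, Z) = (-2 - 1*1) - 1*7 = (-2 - 1) - 7 = -3 - 7 = -10)
U(m) = 12 - 2*(-3 + m)*(5 + m) (U(m) = 12 - 2*(m - 3)*(m + 5) = 12 - 2*(-3 + m)*(5 + m))
l(10, (0 - 3) + 5)*U(-1) = -10*(42 - 4*(-1) - 2*(-1)²) = -10*(42 + 4 - 2*1) = -10*(42 + 4 - 2) = -10*44 = -440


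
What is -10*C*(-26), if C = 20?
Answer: 5200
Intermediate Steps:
-10*C*(-26) = -10*20*(-26) = -200*(-26) = 5200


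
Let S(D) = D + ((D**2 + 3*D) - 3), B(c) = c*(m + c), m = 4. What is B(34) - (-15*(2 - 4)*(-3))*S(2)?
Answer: 2102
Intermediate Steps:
B(c) = c*(4 + c)
S(D) = -3 + D**2 + 4*D (S(D) = D + (-3 + D**2 + 3*D) = -3 + D**2 + 4*D)
B(34) - (-15*(2 - 4)*(-3))*S(2) = 34*(4 + 34) - (-15*(2 - 4)*(-3))*(-3 + 2**2 + 4*2) = 34*38 - (-(-30)*(-3))*(-3 + 4 + 8) = 1292 - (-15*6)*9 = 1292 - (-90)*9 = 1292 - 1*(-810) = 1292 + 810 = 2102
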